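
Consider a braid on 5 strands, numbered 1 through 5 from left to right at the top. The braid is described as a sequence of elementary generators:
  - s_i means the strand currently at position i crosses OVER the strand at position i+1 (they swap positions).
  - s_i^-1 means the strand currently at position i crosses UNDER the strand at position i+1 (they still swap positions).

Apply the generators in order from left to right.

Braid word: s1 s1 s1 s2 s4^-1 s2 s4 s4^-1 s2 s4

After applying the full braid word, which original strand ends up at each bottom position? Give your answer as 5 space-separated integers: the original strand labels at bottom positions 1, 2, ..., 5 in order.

Answer: 2 3 1 4 5

Derivation:
Gen 1 (s1): strand 1 crosses over strand 2. Perm now: [2 1 3 4 5]
Gen 2 (s1): strand 2 crosses over strand 1. Perm now: [1 2 3 4 5]
Gen 3 (s1): strand 1 crosses over strand 2. Perm now: [2 1 3 4 5]
Gen 4 (s2): strand 1 crosses over strand 3. Perm now: [2 3 1 4 5]
Gen 5 (s4^-1): strand 4 crosses under strand 5. Perm now: [2 3 1 5 4]
Gen 6 (s2): strand 3 crosses over strand 1. Perm now: [2 1 3 5 4]
Gen 7 (s4): strand 5 crosses over strand 4. Perm now: [2 1 3 4 5]
Gen 8 (s4^-1): strand 4 crosses under strand 5. Perm now: [2 1 3 5 4]
Gen 9 (s2): strand 1 crosses over strand 3. Perm now: [2 3 1 5 4]
Gen 10 (s4): strand 5 crosses over strand 4. Perm now: [2 3 1 4 5]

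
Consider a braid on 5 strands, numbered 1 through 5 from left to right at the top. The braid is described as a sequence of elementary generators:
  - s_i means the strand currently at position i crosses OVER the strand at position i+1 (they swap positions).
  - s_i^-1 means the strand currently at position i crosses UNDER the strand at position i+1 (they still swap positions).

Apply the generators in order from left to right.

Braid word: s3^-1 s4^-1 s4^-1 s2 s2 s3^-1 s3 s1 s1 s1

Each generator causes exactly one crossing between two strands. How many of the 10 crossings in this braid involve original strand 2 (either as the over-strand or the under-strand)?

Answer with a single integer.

Answer: 5

Derivation:
Gen 1: crossing 3x4. Involves strand 2? no. Count so far: 0
Gen 2: crossing 3x5. Involves strand 2? no. Count so far: 0
Gen 3: crossing 5x3. Involves strand 2? no. Count so far: 0
Gen 4: crossing 2x4. Involves strand 2? yes. Count so far: 1
Gen 5: crossing 4x2. Involves strand 2? yes. Count so far: 2
Gen 6: crossing 4x3. Involves strand 2? no. Count so far: 2
Gen 7: crossing 3x4. Involves strand 2? no. Count so far: 2
Gen 8: crossing 1x2. Involves strand 2? yes. Count so far: 3
Gen 9: crossing 2x1. Involves strand 2? yes. Count so far: 4
Gen 10: crossing 1x2. Involves strand 2? yes. Count so far: 5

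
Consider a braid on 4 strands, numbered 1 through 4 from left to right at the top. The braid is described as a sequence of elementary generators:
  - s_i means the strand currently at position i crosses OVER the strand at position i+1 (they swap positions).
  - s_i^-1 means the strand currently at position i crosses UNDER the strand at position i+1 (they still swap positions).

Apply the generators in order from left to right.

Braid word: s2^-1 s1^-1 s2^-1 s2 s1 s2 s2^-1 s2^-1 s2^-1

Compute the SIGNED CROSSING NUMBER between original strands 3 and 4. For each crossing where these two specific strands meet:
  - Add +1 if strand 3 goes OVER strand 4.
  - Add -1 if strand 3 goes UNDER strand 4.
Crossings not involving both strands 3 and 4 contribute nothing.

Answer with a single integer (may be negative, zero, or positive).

Gen 1: crossing 2x3. Both 3&4? no. Sum: 0
Gen 2: crossing 1x3. Both 3&4? no. Sum: 0
Gen 3: crossing 1x2. Both 3&4? no. Sum: 0
Gen 4: crossing 2x1. Both 3&4? no. Sum: 0
Gen 5: crossing 3x1. Both 3&4? no. Sum: 0
Gen 6: crossing 3x2. Both 3&4? no. Sum: 0
Gen 7: crossing 2x3. Both 3&4? no. Sum: 0
Gen 8: crossing 3x2. Both 3&4? no. Sum: 0
Gen 9: crossing 2x3. Both 3&4? no. Sum: 0

Answer: 0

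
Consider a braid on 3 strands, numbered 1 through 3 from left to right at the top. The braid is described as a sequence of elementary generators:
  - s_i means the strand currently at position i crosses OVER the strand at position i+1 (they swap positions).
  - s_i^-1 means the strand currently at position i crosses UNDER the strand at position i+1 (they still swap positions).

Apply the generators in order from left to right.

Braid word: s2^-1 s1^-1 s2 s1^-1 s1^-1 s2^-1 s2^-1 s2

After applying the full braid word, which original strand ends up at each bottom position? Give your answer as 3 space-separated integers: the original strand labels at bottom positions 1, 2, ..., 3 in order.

Answer: 3 1 2

Derivation:
Gen 1 (s2^-1): strand 2 crosses under strand 3. Perm now: [1 3 2]
Gen 2 (s1^-1): strand 1 crosses under strand 3. Perm now: [3 1 2]
Gen 3 (s2): strand 1 crosses over strand 2. Perm now: [3 2 1]
Gen 4 (s1^-1): strand 3 crosses under strand 2. Perm now: [2 3 1]
Gen 5 (s1^-1): strand 2 crosses under strand 3. Perm now: [3 2 1]
Gen 6 (s2^-1): strand 2 crosses under strand 1. Perm now: [3 1 2]
Gen 7 (s2^-1): strand 1 crosses under strand 2. Perm now: [3 2 1]
Gen 8 (s2): strand 2 crosses over strand 1. Perm now: [3 1 2]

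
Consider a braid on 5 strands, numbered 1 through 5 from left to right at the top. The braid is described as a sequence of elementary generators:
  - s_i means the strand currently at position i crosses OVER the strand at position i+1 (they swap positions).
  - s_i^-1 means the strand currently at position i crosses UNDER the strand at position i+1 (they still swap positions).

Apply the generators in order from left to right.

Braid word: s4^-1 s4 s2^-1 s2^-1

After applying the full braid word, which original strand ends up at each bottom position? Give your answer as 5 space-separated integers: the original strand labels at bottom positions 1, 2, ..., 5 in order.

Answer: 1 2 3 4 5

Derivation:
Gen 1 (s4^-1): strand 4 crosses under strand 5. Perm now: [1 2 3 5 4]
Gen 2 (s4): strand 5 crosses over strand 4. Perm now: [1 2 3 4 5]
Gen 3 (s2^-1): strand 2 crosses under strand 3. Perm now: [1 3 2 4 5]
Gen 4 (s2^-1): strand 3 crosses under strand 2. Perm now: [1 2 3 4 5]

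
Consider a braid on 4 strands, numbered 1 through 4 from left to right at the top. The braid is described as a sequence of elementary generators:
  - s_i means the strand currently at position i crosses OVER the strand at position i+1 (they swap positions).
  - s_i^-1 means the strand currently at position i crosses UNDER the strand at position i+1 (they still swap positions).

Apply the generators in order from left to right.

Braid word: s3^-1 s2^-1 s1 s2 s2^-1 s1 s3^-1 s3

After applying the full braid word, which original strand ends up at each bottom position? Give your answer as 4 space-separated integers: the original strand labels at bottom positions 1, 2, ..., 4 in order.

Gen 1 (s3^-1): strand 3 crosses under strand 4. Perm now: [1 2 4 3]
Gen 2 (s2^-1): strand 2 crosses under strand 4. Perm now: [1 4 2 3]
Gen 3 (s1): strand 1 crosses over strand 4. Perm now: [4 1 2 3]
Gen 4 (s2): strand 1 crosses over strand 2. Perm now: [4 2 1 3]
Gen 5 (s2^-1): strand 2 crosses under strand 1. Perm now: [4 1 2 3]
Gen 6 (s1): strand 4 crosses over strand 1. Perm now: [1 4 2 3]
Gen 7 (s3^-1): strand 2 crosses under strand 3. Perm now: [1 4 3 2]
Gen 8 (s3): strand 3 crosses over strand 2. Perm now: [1 4 2 3]

Answer: 1 4 2 3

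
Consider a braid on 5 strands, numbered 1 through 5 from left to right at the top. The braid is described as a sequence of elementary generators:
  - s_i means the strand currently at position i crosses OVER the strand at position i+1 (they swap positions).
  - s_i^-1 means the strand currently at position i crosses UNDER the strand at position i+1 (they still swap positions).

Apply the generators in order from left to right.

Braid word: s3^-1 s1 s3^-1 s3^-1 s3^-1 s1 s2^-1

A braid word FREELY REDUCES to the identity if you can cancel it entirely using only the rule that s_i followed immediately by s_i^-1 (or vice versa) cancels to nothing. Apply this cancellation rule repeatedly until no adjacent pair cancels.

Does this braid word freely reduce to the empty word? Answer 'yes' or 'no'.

Answer: no

Derivation:
Gen 1 (s3^-1): push. Stack: [s3^-1]
Gen 2 (s1): push. Stack: [s3^-1 s1]
Gen 3 (s3^-1): push. Stack: [s3^-1 s1 s3^-1]
Gen 4 (s3^-1): push. Stack: [s3^-1 s1 s3^-1 s3^-1]
Gen 5 (s3^-1): push. Stack: [s3^-1 s1 s3^-1 s3^-1 s3^-1]
Gen 6 (s1): push. Stack: [s3^-1 s1 s3^-1 s3^-1 s3^-1 s1]
Gen 7 (s2^-1): push. Stack: [s3^-1 s1 s3^-1 s3^-1 s3^-1 s1 s2^-1]
Reduced word: s3^-1 s1 s3^-1 s3^-1 s3^-1 s1 s2^-1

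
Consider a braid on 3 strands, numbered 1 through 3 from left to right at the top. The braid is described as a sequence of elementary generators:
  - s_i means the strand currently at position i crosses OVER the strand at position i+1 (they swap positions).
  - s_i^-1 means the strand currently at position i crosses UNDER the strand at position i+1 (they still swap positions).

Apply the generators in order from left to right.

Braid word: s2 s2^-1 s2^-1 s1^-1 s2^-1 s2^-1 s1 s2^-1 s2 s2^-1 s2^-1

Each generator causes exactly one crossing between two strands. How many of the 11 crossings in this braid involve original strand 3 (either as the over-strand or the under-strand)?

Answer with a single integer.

Gen 1: crossing 2x3. Involves strand 3? yes. Count so far: 1
Gen 2: crossing 3x2. Involves strand 3? yes. Count so far: 2
Gen 3: crossing 2x3. Involves strand 3? yes. Count so far: 3
Gen 4: crossing 1x3. Involves strand 3? yes. Count so far: 4
Gen 5: crossing 1x2. Involves strand 3? no. Count so far: 4
Gen 6: crossing 2x1. Involves strand 3? no. Count so far: 4
Gen 7: crossing 3x1. Involves strand 3? yes. Count so far: 5
Gen 8: crossing 3x2. Involves strand 3? yes. Count so far: 6
Gen 9: crossing 2x3. Involves strand 3? yes. Count so far: 7
Gen 10: crossing 3x2. Involves strand 3? yes. Count so far: 8
Gen 11: crossing 2x3. Involves strand 3? yes. Count so far: 9

Answer: 9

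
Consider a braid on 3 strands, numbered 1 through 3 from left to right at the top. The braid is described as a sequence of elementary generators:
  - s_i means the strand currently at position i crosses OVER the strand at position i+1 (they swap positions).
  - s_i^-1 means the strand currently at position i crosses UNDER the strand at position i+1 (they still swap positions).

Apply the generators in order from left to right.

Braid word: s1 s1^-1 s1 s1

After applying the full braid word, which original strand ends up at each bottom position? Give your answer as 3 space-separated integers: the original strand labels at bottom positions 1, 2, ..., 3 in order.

Gen 1 (s1): strand 1 crosses over strand 2. Perm now: [2 1 3]
Gen 2 (s1^-1): strand 2 crosses under strand 1. Perm now: [1 2 3]
Gen 3 (s1): strand 1 crosses over strand 2. Perm now: [2 1 3]
Gen 4 (s1): strand 2 crosses over strand 1. Perm now: [1 2 3]

Answer: 1 2 3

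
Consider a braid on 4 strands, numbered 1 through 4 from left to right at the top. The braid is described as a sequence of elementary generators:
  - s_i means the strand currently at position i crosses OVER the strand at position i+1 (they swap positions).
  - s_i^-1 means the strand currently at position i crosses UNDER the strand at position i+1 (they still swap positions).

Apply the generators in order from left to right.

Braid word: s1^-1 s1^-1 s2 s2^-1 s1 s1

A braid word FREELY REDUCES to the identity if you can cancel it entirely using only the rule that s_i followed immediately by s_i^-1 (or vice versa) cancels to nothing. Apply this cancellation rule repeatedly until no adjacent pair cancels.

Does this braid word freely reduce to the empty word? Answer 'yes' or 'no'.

Answer: yes

Derivation:
Gen 1 (s1^-1): push. Stack: [s1^-1]
Gen 2 (s1^-1): push. Stack: [s1^-1 s1^-1]
Gen 3 (s2): push. Stack: [s1^-1 s1^-1 s2]
Gen 4 (s2^-1): cancels prior s2. Stack: [s1^-1 s1^-1]
Gen 5 (s1): cancels prior s1^-1. Stack: [s1^-1]
Gen 6 (s1): cancels prior s1^-1. Stack: []
Reduced word: (empty)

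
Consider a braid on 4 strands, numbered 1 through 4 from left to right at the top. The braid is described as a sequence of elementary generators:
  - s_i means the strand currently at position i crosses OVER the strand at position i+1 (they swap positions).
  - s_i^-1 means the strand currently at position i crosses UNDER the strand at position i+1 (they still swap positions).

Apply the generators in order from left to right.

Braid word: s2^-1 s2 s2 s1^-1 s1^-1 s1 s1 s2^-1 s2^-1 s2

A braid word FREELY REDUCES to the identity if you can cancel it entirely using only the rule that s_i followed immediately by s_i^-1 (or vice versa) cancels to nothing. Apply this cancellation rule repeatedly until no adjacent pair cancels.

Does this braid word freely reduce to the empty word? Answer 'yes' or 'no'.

Gen 1 (s2^-1): push. Stack: [s2^-1]
Gen 2 (s2): cancels prior s2^-1. Stack: []
Gen 3 (s2): push. Stack: [s2]
Gen 4 (s1^-1): push. Stack: [s2 s1^-1]
Gen 5 (s1^-1): push. Stack: [s2 s1^-1 s1^-1]
Gen 6 (s1): cancels prior s1^-1. Stack: [s2 s1^-1]
Gen 7 (s1): cancels prior s1^-1. Stack: [s2]
Gen 8 (s2^-1): cancels prior s2. Stack: []
Gen 9 (s2^-1): push. Stack: [s2^-1]
Gen 10 (s2): cancels prior s2^-1. Stack: []
Reduced word: (empty)

Answer: yes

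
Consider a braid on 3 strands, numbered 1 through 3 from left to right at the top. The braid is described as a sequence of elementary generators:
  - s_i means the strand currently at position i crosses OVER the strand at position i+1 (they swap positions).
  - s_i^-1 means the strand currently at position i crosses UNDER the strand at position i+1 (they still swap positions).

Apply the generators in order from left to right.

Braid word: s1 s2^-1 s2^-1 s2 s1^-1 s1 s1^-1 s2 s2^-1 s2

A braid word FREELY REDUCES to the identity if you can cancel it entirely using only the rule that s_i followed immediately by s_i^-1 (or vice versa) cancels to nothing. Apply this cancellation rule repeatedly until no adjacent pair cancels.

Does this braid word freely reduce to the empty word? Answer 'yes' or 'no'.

Answer: no

Derivation:
Gen 1 (s1): push. Stack: [s1]
Gen 2 (s2^-1): push. Stack: [s1 s2^-1]
Gen 3 (s2^-1): push. Stack: [s1 s2^-1 s2^-1]
Gen 4 (s2): cancels prior s2^-1. Stack: [s1 s2^-1]
Gen 5 (s1^-1): push. Stack: [s1 s2^-1 s1^-1]
Gen 6 (s1): cancels prior s1^-1. Stack: [s1 s2^-1]
Gen 7 (s1^-1): push. Stack: [s1 s2^-1 s1^-1]
Gen 8 (s2): push. Stack: [s1 s2^-1 s1^-1 s2]
Gen 9 (s2^-1): cancels prior s2. Stack: [s1 s2^-1 s1^-1]
Gen 10 (s2): push. Stack: [s1 s2^-1 s1^-1 s2]
Reduced word: s1 s2^-1 s1^-1 s2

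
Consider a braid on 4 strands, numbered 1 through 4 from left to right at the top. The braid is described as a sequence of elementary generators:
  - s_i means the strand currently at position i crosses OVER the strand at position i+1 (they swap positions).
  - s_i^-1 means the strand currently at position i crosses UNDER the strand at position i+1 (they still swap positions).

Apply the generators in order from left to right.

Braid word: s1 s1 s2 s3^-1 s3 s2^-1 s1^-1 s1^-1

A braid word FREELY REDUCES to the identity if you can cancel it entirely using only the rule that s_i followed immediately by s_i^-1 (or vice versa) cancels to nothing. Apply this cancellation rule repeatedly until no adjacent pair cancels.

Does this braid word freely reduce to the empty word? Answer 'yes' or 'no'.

Gen 1 (s1): push. Stack: [s1]
Gen 2 (s1): push. Stack: [s1 s1]
Gen 3 (s2): push. Stack: [s1 s1 s2]
Gen 4 (s3^-1): push. Stack: [s1 s1 s2 s3^-1]
Gen 5 (s3): cancels prior s3^-1. Stack: [s1 s1 s2]
Gen 6 (s2^-1): cancels prior s2. Stack: [s1 s1]
Gen 7 (s1^-1): cancels prior s1. Stack: [s1]
Gen 8 (s1^-1): cancels prior s1. Stack: []
Reduced word: (empty)

Answer: yes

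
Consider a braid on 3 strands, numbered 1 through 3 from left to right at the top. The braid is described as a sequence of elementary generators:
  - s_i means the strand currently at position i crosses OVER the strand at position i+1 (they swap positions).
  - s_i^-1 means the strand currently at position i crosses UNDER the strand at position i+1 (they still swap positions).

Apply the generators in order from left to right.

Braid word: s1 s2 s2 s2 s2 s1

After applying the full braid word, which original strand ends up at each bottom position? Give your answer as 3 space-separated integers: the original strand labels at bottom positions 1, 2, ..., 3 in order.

Answer: 1 2 3

Derivation:
Gen 1 (s1): strand 1 crosses over strand 2. Perm now: [2 1 3]
Gen 2 (s2): strand 1 crosses over strand 3. Perm now: [2 3 1]
Gen 3 (s2): strand 3 crosses over strand 1. Perm now: [2 1 3]
Gen 4 (s2): strand 1 crosses over strand 3. Perm now: [2 3 1]
Gen 5 (s2): strand 3 crosses over strand 1. Perm now: [2 1 3]
Gen 6 (s1): strand 2 crosses over strand 1. Perm now: [1 2 3]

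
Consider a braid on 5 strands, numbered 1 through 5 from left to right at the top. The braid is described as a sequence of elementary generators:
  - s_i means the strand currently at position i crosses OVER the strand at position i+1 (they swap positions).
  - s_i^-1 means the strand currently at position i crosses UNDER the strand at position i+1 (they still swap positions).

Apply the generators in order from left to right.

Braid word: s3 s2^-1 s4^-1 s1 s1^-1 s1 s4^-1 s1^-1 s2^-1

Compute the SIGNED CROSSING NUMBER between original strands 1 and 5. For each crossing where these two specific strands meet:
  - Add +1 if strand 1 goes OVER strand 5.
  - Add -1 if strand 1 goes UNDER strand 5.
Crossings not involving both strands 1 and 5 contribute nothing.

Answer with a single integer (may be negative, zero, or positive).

Answer: 0

Derivation:
Gen 1: crossing 3x4. Both 1&5? no. Sum: 0
Gen 2: crossing 2x4. Both 1&5? no. Sum: 0
Gen 3: crossing 3x5. Both 1&5? no. Sum: 0
Gen 4: crossing 1x4. Both 1&5? no. Sum: 0
Gen 5: crossing 4x1. Both 1&5? no. Sum: 0
Gen 6: crossing 1x4. Both 1&5? no. Sum: 0
Gen 7: crossing 5x3. Both 1&5? no. Sum: 0
Gen 8: crossing 4x1. Both 1&5? no. Sum: 0
Gen 9: crossing 4x2. Both 1&5? no. Sum: 0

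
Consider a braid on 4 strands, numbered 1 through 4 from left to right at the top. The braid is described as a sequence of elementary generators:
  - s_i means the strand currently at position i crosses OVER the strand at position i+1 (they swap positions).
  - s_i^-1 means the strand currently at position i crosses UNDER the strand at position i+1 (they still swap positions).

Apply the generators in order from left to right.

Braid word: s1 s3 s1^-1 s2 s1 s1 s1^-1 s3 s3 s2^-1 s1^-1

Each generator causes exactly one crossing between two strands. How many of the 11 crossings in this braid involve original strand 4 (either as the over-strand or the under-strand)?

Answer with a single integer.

Gen 1: crossing 1x2. Involves strand 4? no. Count so far: 0
Gen 2: crossing 3x4. Involves strand 4? yes. Count so far: 1
Gen 3: crossing 2x1. Involves strand 4? no. Count so far: 1
Gen 4: crossing 2x4. Involves strand 4? yes. Count so far: 2
Gen 5: crossing 1x4. Involves strand 4? yes. Count so far: 3
Gen 6: crossing 4x1. Involves strand 4? yes. Count so far: 4
Gen 7: crossing 1x4. Involves strand 4? yes. Count so far: 5
Gen 8: crossing 2x3. Involves strand 4? no. Count so far: 5
Gen 9: crossing 3x2. Involves strand 4? no. Count so far: 5
Gen 10: crossing 1x2. Involves strand 4? no. Count so far: 5
Gen 11: crossing 4x2. Involves strand 4? yes. Count so far: 6

Answer: 6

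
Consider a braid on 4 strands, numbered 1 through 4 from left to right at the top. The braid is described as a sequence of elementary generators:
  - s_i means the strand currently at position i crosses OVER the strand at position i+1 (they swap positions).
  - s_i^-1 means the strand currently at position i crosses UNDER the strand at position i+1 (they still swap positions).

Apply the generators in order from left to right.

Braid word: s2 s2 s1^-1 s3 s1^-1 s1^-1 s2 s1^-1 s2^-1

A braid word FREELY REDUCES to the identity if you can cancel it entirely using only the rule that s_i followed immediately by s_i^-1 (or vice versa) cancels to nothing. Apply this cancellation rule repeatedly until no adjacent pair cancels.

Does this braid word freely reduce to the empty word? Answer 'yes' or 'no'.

Gen 1 (s2): push. Stack: [s2]
Gen 2 (s2): push. Stack: [s2 s2]
Gen 3 (s1^-1): push. Stack: [s2 s2 s1^-1]
Gen 4 (s3): push. Stack: [s2 s2 s1^-1 s3]
Gen 5 (s1^-1): push. Stack: [s2 s2 s1^-1 s3 s1^-1]
Gen 6 (s1^-1): push. Stack: [s2 s2 s1^-1 s3 s1^-1 s1^-1]
Gen 7 (s2): push. Stack: [s2 s2 s1^-1 s3 s1^-1 s1^-1 s2]
Gen 8 (s1^-1): push. Stack: [s2 s2 s1^-1 s3 s1^-1 s1^-1 s2 s1^-1]
Gen 9 (s2^-1): push. Stack: [s2 s2 s1^-1 s3 s1^-1 s1^-1 s2 s1^-1 s2^-1]
Reduced word: s2 s2 s1^-1 s3 s1^-1 s1^-1 s2 s1^-1 s2^-1

Answer: no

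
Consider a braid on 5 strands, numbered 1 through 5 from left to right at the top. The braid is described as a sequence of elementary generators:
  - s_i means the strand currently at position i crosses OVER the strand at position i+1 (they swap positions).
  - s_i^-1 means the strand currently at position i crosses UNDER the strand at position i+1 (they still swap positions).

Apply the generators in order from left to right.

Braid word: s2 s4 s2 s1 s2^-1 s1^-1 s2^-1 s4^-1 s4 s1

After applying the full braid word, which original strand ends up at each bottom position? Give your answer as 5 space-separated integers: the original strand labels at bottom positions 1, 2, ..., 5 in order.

Gen 1 (s2): strand 2 crosses over strand 3. Perm now: [1 3 2 4 5]
Gen 2 (s4): strand 4 crosses over strand 5. Perm now: [1 3 2 5 4]
Gen 3 (s2): strand 3 crosses over strand 2. Perm now: [1 2 3 5 4]
Gen 4 (s1): strand 1 crosses over strand 2. Perm now: [2 1 3 5 4]
Gen 5 (s2^-1): strand 1 crosses under strand 3. Perm now: [2 3 1 5 4]
Gen 6 (s1^-1): strand 2 crosses under strand 3. Perm now: [3 2 1 5 4]
Gen 7 (s2^-1): strand 2 crosses under strand 1. Perm now: [3 1 2 5 4]
Gen 8 (s4^-1): strand 5 crosses under strand 4. Perm now: [3 1 2 4 5]
Gen 9 (s4): strand 4 crosses over strand 5. Perm now: [3 1 2 5 4]
Gen 10 (s1): strand 3 crosses over strand 1. Perm now: [1 3 2 5 4]

Answer: 1 3 2 5 4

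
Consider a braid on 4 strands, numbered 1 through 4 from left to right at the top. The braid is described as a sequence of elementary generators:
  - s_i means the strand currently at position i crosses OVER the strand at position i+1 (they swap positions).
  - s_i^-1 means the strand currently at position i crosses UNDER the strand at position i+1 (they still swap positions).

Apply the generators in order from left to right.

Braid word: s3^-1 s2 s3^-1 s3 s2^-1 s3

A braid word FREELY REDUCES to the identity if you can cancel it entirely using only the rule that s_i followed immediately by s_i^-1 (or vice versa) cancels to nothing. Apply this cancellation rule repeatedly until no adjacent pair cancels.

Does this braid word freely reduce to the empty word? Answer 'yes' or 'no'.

Gen 1 (s3^-1): push. Stack: [s3^-1]
Gen 2 (s2): push. Stack: [s3^-1 s2]
Gen 3 (s3^-1): push. Stack: [s3^-1 s2 s3^-1]
Gen 4 (s3): cancels prior s3^-1. Stack: [s3^-1 s2]
Gen 5 (s2^-1): cancels prior s2. Stack: [s3^-1]
Gen 6 (s3): cancels prior s3^-1. Stack: []
Reduced word: (empty)

Answer: yes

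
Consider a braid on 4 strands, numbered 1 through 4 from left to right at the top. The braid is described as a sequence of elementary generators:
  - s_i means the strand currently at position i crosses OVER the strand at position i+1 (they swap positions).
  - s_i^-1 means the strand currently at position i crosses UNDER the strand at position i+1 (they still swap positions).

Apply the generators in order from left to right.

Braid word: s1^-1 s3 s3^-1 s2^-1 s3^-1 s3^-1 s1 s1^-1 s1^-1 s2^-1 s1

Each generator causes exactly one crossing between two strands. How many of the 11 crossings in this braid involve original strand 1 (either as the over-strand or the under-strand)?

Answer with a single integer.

Answer: 6

Derivation:
Gen 1: crossing 1x2. Involves strand 1? yes. Count so far: 1
Gen 2: crossing 3x4. Involves strand 1? no. Count so far: 1
Gen 3: crossing 4x3. Involves strand 1? no. Count so far: 1
Gen 4: crossing 1x3. Involves strand 1? yes. Count so far: 2
Gen 5: crossing 1x4. Involves strand 1? yes. Count so far: 3
Gen 6: crossing 4x1. Involves strand 1? yes. Count so far: 4
Gen 7: crossing 2x3. Involves strand 1? no. Count so far: 4
Gen 8: crossing 3x2. Involves strand 1? no. Count so far: 4
Gen 9: crossing 2x3. Involves strand 1? no. Count so far: 4
Gen 10: crossing 2x1. Involves strand 1? yes. Count so far: 5
Gen 11: crossing 3x1. Involves strand 1? yes. Count so far: 6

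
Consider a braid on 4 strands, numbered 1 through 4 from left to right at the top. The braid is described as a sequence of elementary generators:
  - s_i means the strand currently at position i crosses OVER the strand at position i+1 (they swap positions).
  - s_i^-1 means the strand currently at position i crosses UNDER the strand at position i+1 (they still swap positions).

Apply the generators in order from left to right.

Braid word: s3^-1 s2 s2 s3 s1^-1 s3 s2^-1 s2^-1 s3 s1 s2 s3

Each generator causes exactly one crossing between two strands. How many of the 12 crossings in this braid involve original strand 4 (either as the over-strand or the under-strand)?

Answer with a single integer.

Answer: 9

Derivation:
Gen 1: crossing 3x4. Involves strand 4? yes. Count so far: 1
Gen 2: crossing 2x4. Involves strand 4? yes. Count so far: 2
Gen 3: crossing 4x2. Involves strand 4? yes. Count so far: 3
Gen 4: crossing 4x3. Involves strand 4? yes. Count so far: 4
Gen 5: crossing 1x2. Involves strand 4? no. Count so far: 4
Gen 6: crossing 3x4. Involves strand 4? yes. Count so far: 5
Gen 7: crossing 1x4. Involves strand 4? yes. Count so far: 6
Gen 8: crossing 4x1. Involves strand 4? yes. Count so far: 7
Gen 9: crossing 4x3. Involves strand 4? yes. Count so far: 8
Gen 10: crossing 2x1. Involves strand 4? no. Count so far: 8
Gen 11: crossing 2x3. Involves strand 4? no. Count so far: 8
Gen 12: crossing 2x4. Involves strand 4? yes. Count so far: 9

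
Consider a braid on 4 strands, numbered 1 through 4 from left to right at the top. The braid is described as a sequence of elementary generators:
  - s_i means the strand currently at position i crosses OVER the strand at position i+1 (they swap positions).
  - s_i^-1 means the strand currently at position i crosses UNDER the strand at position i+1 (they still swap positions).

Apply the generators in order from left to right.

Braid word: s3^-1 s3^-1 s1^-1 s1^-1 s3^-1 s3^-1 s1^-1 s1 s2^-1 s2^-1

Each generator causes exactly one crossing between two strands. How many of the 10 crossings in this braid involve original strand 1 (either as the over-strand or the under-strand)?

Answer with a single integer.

Answer: 4

Derivation:
Gen 1: crossing 3x4. Involves strand 1? no. Count so far: 0
Gen 2: crossing 4x3. Involves strand 1? no. Count so far: 0
Gen 3: crossing 1x2. Involves strand 1? yes. Count so far: 1
Gen 4: crossing 2x1. Involves strand 1? yes. Count so far: 2
Gen 5: crossing 3x4. Involves strand 1? no. Count so far: 2
Gen 6: crossing 4x3. Involves strand 1? no. Count so far: 2
Gen 7: crossing 1x2. Involves strand 1? yes. Count so far: 3
Gen 8: crossing 2x1. Involves strand 1? yes. Count so far: 4
Gen 9: crossing 2x3. Involves strand 1? no. Count so far: 4
Gen 10: crossing 3x2. Involves strand 1? no. Count so far: 4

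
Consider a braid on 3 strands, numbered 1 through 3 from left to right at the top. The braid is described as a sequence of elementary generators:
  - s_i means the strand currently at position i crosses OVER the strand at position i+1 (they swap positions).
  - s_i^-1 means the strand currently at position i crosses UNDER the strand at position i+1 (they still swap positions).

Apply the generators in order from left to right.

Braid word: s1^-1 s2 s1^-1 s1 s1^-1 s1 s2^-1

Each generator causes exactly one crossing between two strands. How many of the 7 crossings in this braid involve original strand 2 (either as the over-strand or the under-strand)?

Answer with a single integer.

Answer: 5

Derivation:
Gen 1: crossing 1x2. Involves strand 2? yes. Count so far: 1
Gen 2: crossing 1x3. Involves strand 2? no. Count so far: 1
Gen 3: crossing 2x3. Involves strand 2? yes. Count so far: 2
Gen 4: crossing 3x2. Involves strand 2? yes. Count so far: 3
Gen 5: crossing 2x3. Involves strand 2? yes. Count so far: 4
Gen 6: crossing 3x2. Involves strand 2? yes. Count so far: 5
Gen 7: crossing 3x1. Involves strand 2? no. Count so far: 5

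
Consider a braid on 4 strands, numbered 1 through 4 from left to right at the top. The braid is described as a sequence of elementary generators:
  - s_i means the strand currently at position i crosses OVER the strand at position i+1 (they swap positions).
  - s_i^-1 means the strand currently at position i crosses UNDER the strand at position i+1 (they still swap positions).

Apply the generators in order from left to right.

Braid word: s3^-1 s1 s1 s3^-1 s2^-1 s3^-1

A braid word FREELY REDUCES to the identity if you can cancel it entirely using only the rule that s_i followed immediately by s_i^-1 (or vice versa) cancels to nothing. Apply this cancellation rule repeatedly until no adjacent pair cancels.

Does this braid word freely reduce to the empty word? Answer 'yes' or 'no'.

Answer: no

Derivation:
Gen 1 (s3^-1): push. Stack: [s3^-1]
Gen 2 (s1): push. Stack: [s3^-1 s1]
Gen 3 (s1): push. Stack: [s3^-1 s1 s1]
Gen 4 (s3^-1): push. Stack: [s3^-1 s1 s1 s3^-1]
Gen 5 (s2^-1): push. Stack: [s3^-1 s1 s1 s3^-1 s2^-1]
Gen 6 (s3^-1): push. Stack: [s3^-1 s1 s1 s3^-1 s2^-1 s3^-1]
Reduced word: s3^-1 s1 s1 s3^-1 s2^-1 s3^-1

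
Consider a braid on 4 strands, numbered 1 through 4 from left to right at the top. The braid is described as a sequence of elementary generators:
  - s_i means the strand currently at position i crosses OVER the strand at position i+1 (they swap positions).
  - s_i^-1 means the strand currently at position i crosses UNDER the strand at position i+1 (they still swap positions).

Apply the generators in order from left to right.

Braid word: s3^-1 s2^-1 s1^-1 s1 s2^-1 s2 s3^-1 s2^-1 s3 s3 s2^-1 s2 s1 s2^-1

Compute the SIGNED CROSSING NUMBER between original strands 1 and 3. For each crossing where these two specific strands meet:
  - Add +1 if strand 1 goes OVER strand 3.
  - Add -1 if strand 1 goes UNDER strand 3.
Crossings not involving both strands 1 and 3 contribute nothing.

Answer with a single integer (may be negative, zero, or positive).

Answer: 1

Derivation:
Gen 1: crossing 3x4. Both 1&3? no. Sum: 0
Gen 2: crossing 2x4. Both 1&3? no. Sum: 0
Gen 3: crossing 1x4. Both 1&3? no. Sum: 0
Gen 4: crossing 4x1. Both 1&3? no. Sum: 0
Gen 5: crossing 4x2. Both 1&3? no. Sum: 0
Gen 6: crossing 2x4. Both 1&3? no. Sum: 0
Gen 7: crossing 2x3. Both 1&3? no. Sum: 0
Gen 8: crossing 4x3. Both 1&3? no. Sum: 0
Gen 9: crossing 4x2. Both 1&3? no. Sum: 0
Gen 10: crossing 2x4. Both 1&3? no. Sum: 0
Gen 11: crossing 3x4. Both 1&3? no. Sum: 0
Gen 12: crossing 4x3. Both 1&3? no. Sum: 0
Gen 13: 1 over 3. Both 1&3? yes. Contrib: +1. Sum: 1
Gen 14: crossing 1x4. Both 1&3? no. Sum: 1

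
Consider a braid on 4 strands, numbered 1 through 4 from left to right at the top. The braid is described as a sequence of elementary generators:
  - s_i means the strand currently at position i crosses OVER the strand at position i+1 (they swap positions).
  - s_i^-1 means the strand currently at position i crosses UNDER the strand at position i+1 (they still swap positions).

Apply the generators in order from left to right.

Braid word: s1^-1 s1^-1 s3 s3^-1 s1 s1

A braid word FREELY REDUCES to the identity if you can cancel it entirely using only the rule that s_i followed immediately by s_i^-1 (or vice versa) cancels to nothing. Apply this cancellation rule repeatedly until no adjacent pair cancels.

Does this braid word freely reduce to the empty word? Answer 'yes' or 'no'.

Answer: yes

Derivation:
Gen 1 (s1^-1): push. Stack: [s1^-1]
Gen 2 (s1^-1): push. Stack: [s1^-1 s1^-1]
Gen 3 (s3): push. Stack: [s1^-1 s1^-1 s3]
Gen 4 (s3^-1): cancels prior s3. Stack: [s1^-1 s1^-1]
Gen 5 (s1): cancels prior s1^-1. Stack: [s1^-1]
Gen 6 (s1): cancels prior s1^-1. Stack: []
Reduced word: (empty)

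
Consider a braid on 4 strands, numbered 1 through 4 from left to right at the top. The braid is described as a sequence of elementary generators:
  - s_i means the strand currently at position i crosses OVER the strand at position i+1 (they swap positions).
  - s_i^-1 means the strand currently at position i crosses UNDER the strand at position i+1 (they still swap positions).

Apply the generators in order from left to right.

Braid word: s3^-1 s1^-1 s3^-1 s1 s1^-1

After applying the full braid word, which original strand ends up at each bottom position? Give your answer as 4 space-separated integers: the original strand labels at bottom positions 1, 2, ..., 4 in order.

Gen 1 (s3^-1): strand 3 crosses under strand 4. Perm now: [1 2 4 3]
Gen 2 (s1^-1): strand 1 crosses under strand 2. Perm now: [2 1 4 3]
Gen 3 (s3^-1): strand 4 crosses under strand 3. Perm now: [2 1 3 4]
Gen 4 (s1): strand 2 crosses over strand 1. Perm now: [1 2 3 4]
Gen 5 (s1^-1): strand 1 crosses under strand 2. Perm now: [2 1 3 4]

Answer: 2 1 3 4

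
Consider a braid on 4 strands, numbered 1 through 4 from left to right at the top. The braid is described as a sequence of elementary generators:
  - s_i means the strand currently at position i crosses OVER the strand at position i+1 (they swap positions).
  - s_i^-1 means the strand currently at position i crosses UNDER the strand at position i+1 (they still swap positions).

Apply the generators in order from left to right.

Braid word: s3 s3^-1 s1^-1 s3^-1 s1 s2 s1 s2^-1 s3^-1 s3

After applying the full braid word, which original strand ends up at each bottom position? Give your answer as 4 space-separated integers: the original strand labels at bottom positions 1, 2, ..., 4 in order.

Answer: 4 2 1 3

Derivation:
Gen 1 (s3): strand 3 crosses over strand 4. Perm now: [1 2 4 3]
Gen 2 (s3^-1): strand 4 crosses under strand 3. Perm now: [1 2 3 4]
Gen 3 (s1^-1): strand 1 crosses under strand 2. Perm now: [2 1 3 4]
Gen 4 (s3^-1): strand 3 crosses under strand 4. Perm now: [2 1 4 3]
Gen 5 (s1): strand 2 crosses over strand 1. Perm now: [1 2 4 3]
Gen 6 (s2): strand 2 crosses over strand 4. Perm now: [1 4 2 3]
Gen 7 (s1): strand 1 crosses over strand 4. Perm now: [4 1 2 3]
Gen 8 (s2^-1): strand 1 crosses under strand 2. Perm now: [4 2 1 3]
Gen 9 (s3^-1): strand 1 crosses under strand 3. Perm now: [4 2 3 1]
Gen 10 (s3): strand 3 crosses over strand 1. Perm now: [4 2 1 3]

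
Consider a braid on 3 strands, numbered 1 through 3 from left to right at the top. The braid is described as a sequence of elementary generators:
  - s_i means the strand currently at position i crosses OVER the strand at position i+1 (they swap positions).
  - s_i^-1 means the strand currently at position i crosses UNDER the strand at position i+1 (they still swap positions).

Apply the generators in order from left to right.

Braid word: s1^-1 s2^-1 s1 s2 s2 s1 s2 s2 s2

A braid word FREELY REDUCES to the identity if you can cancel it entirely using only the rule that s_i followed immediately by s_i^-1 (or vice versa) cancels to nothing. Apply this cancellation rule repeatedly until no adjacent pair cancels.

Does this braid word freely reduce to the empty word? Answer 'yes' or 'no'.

Answer: no

Derivation:
Gen 1 (s1^-1): push. Stack: [s1^-1]
Gen 2 (s2^-1): push. Stack: [s1^-1 s2^-1]
Gen 3 (s1): push. Stack: [s1^-1 s2^-1 s1]
Gen 4 (s2): push. Stack: [s1^-1 s2^-1 s1 s2]
Gen 5 (s2): push. Stack: [s1^-1 s2^-1 s1 s2 s2]
Gen 6 (s1): push. Stack: [s1^-1 s2^-1 s1 s2 s2 s1]
Gen 7 (s2): push. Stack: [s1^-1 s2^-1 s1 s2 s2 s1 s2]
Gen 8 (s2): push. Stack: [s1^-1 s2^-1 s1 s2 s2 s1 s2 s2]
Gen 9 (s2): push. Stack: [s1^-1 s2^-1 s1 s2 s2 s1 s2 s2 s2]
Reduced word: s1^-1 s2^-1 s1 s2 s2 s1 s2 s2 s2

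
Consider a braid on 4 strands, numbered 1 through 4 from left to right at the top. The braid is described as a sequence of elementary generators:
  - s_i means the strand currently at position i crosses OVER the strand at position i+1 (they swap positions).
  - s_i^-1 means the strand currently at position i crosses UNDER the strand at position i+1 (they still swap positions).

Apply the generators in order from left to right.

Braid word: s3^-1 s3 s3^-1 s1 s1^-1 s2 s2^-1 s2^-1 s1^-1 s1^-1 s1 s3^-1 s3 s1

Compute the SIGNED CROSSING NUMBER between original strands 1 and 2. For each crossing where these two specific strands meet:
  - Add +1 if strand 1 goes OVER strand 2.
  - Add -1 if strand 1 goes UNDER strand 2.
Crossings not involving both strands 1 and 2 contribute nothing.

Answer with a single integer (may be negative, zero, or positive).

Answer: 2

Derivation:
Gen 1: crossing 3x4. Both 1&2? no. Sum: 0
Gen 2: crossing 4x3. Both 1&2? no. Sum: 0
Gen 3: crossing 3x4. Both 1&2? no. Sum: 0
Gen 4: 1 over 2. Both 1&2? yes. Contrib: +1. Sum: 1
Gen 5: 2 under 1. Both 1&2? yes. Contrib: +1. Sum: 2
Gen 6: crossing 2x4. Both 1&2? no. Sum: 2
Gen 7: crossing 4x2. Both 1&2? no. Sum: 2
Gen 8: crossing 2x4. Both 1&2? no. Sum: 2
Gen 9: crossing 1x4. Both 1&2? no. Sum: 2
Gen 10: crossing 4x1. Both 1&2? no. Sum: 2
Gen 11: crossing 1x4. Both 1&2? no. Sum: 2
Gen 12: crossing 2x3. Both 1&2? no. Sum: 2
Gen 13: crossing 3x2. Both 1&2? no. Sum: 2
Gen 14: crossing 4x1. Both 1&2? no. Sum: 2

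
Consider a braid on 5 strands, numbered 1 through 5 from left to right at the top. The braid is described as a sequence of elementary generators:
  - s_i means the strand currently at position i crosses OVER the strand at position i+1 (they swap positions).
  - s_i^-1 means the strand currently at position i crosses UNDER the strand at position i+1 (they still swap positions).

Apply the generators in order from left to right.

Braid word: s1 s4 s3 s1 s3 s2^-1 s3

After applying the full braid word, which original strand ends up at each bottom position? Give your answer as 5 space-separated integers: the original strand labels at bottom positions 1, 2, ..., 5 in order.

Answer: 1 3 5 2 4

Derivation:
Gen 1 (s1): strand 1 crosses over strand 2. Perm now: [2 1 3 4 5]
Gen 2 (s4): strand 4 crosses over strand 5. Perm now: [2 1 3 5 4]
Gen 3 (s3): strand 3 crosses over strand 5. Perm now: [2 1 5 3 4]
Gen 4 (s1): strand 2 crosses over strand 1. Perm now: [1 2 5 3 4]
Gen 5 (s3): strand 5 crosses over strand 3. Perm now: [1 2 3 5 4]
Gen 6 (s2^-1): strand 2 crosses under strand 3. Perm now: [1 3 2 5 4]
Gen 7 (s3): strand 2 crosses over strand 5. Perm now: [1 3 5 2 4]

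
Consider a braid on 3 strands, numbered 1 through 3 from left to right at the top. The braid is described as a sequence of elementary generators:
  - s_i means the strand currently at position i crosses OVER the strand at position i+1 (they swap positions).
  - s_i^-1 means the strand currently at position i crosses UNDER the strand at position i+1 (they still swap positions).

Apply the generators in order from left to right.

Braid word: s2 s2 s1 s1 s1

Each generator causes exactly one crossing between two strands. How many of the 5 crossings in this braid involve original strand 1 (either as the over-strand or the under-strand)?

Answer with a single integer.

Answer: 3

Derivation:
Gen 1: crossing 2x3. Involves strand 1? no. Count so far: 0
Gen 2: crossing 3x2. Involves strand 1? no. Count so far: 0
Gen 3: crossing 1x2. Involves strand 1? yes. Count so far: 1
Gen 4: crossing 2x1. Involves strand 1? yes. Count so far: 2
Gen 5: crossing 1x2. Involves strand 1? yes. Count so far: 3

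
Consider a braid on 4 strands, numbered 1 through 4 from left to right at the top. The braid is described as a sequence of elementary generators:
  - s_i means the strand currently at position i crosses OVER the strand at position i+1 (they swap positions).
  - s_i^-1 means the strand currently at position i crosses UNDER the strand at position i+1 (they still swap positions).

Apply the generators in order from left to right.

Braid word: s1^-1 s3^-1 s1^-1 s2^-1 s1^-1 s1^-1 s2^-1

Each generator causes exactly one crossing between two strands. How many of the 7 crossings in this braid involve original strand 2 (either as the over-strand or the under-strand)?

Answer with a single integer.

Answer: 4

Derivation:
Gen 1: crossing 1x2. Involves strand 2? yes. Count so far: 1
Gen 2: crossing 3x4. Involves strand 2? no. Count so far: 1
Gen 3: crossing 2x1. Involves strand 2? yes. Count so far: 2
Gen 4: crossing 2x4. Involves strand 2? yes. Count so far: 3
Gen 5: crossing 1x4. Involves strand 2? no. Count so far: 3
Gen 6: crossing 4x1. Involves strand 2? no. Count so far: 3
Gen 7: crossing 4x2. Involves strand 2? yes. Count so far: 4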